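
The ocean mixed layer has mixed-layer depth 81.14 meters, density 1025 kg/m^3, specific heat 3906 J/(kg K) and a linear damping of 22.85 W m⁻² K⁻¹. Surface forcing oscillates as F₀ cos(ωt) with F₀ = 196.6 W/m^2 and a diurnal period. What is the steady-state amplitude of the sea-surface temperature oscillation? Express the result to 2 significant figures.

0.0083 K

Areal heat capacity C = ρ c_p D = 1025 × 3906 × 81.14 = 3.25×10^8 J/(m²·K).
Angular frequency ω = 2π / T = 2π / 86400 s = 7.27×10^-5 s⁻¹.
√((Cω)² + λ²) = √((23600)² + 22.85²) = 23600 W/(m²·K).
Amplitude A = F₀ / √((Cω)²+λ²) = 196.6 / 23600 = 0.00832 K.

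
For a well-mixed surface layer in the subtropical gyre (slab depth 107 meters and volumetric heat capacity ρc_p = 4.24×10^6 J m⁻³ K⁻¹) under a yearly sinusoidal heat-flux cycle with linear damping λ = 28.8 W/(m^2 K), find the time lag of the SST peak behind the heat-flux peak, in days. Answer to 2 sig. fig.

73 days

Areal heat capacity C = ρc_p × D = 4.24×10^6 × 107 = 4.54×10^8 J/(m^2 K).
ω = 2π / 3.15×10^7 s = 1.99×10^-7 s⁻¹.
Phase lag φ = arctan(Cω/λ) = arctan(90.4/28.8) = 1.26 rad.
Time lag = φ / ω = 1.26 / 1.99×10^-7 = 6.34×10^6 s = 73.3 days.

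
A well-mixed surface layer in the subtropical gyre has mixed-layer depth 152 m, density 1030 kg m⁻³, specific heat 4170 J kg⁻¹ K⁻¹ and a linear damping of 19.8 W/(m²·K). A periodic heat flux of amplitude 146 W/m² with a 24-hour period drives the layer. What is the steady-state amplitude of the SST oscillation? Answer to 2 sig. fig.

Areal heat capacity C = ρ c_p D = 1030 × 4170 × 152 = 6.53×10^8 J/(m^2 K).
Angular frequency ω = 2π / T = 2π / 86400 s = 7.27×10^-5 s⁻¹.
√((Cω)² + λ²) = √((47500)² + 19.8²) = 47500 W/(m²·K).
Amplitude A = F₀ / √((Cω)²+λ²) = 146 / 47500 = 0.00308 K.

0.0031 K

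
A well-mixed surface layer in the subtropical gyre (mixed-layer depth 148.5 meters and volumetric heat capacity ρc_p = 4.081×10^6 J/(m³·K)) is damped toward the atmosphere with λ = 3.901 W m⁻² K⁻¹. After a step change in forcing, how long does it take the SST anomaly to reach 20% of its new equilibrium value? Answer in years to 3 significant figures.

1.10 years

Areal heat capacity C = ρc_p × D = 4.081×10^6 × 148.5 = 6.06×10^8 J m⁻² K⁻¹.
τ = C / λ = 6.06×10^8 / 3.901 = 1.55×10^8 s.
Fraction reached: 1 − e^(−t/τ) = 0.20 ⇒ t = −τ ln(1 − 0.20) = τ × 0.223.
t = 3.47×10^7 s = 1.10 years.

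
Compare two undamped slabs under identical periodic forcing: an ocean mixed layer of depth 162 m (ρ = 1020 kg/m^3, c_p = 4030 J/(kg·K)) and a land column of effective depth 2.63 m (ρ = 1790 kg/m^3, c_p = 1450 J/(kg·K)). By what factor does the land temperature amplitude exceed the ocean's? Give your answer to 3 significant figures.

97.6

C_ocean = 1020 × 4030 × 162 = 6.66×10^8 J/(m²·K).
C_land = 1790 × 1450 × 2.63 = 6.83×10^6 J/(m²·K).
Undamped amplitude ∝ 1/C, so A_land/A_ocean = C_ocean/C_land = 97.6.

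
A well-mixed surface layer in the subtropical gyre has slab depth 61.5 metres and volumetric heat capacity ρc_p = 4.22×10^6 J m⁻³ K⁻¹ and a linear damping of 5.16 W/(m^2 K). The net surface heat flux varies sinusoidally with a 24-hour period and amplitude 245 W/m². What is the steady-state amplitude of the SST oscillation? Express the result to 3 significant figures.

0.0130 K

Areal heat capacity C = ρc_p × D = 4.22×10^6 × 61.5 = 2.60×10^8 J/(m^2 K).
Angular frequency ω = 2π / T = 2π / 86400 s = 7.27×10^-5 s⁻¹.
√((Cω)² + λ²) = √((18900)² + 5.16²) = 18900 W/(m²·K).
Amplitude A = F₀ / √((Cω)²+λ²) = 245 / 18900 = 0.0130 K.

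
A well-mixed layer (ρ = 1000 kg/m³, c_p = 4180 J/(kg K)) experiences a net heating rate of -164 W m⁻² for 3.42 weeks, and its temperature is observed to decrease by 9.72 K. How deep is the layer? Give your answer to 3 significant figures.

8.35 m

Heat input Q = F Δt = -164 × 2.07×10^6 s = -3.39×10^8 J/m².
Required areal heat capacity C = Q / ΔT = 3.49×10^7 J/(m²·K).
Depth D = C / (ρ c_p) = 3.49×10^7 / (1000 × 4180) = 8.35 m.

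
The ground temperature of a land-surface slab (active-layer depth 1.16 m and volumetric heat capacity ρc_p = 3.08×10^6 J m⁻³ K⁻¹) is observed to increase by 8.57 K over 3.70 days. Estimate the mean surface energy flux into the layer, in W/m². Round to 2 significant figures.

Areal heat capacity C = ρc_p × D = 3.08×10^6 × 1.16 = 3.57×10^6 J/(m^2 K).
Required heat per unit area: Q = C ΔT = 3.57×10^6 × 8.57 = 3.06×10^7 J/m².
Flux F = Q / Δt = 3.06×10^7 / 3.20×10^5 s = 95.8 W/m².

96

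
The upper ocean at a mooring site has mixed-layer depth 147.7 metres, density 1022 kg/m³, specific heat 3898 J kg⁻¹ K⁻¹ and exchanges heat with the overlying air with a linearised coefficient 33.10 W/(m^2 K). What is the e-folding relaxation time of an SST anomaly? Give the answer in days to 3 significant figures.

206 days

Areal heat capacity C = ρ c_p D = 1022 × 3898 × 147.7 = 5.88×10^8 J m⁻² K⁻¹.
Relaxation time τ = C / λ = 5.88×10^8 / 33.10 = 1.78×10^7 s.
In days: 1.78×10^7 s / (86400 s/day) = 206 days.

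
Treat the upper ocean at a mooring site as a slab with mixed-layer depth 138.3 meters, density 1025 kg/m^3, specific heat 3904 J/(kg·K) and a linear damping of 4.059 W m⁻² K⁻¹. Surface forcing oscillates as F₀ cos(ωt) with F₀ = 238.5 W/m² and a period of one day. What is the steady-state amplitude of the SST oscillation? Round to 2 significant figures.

0.0059 K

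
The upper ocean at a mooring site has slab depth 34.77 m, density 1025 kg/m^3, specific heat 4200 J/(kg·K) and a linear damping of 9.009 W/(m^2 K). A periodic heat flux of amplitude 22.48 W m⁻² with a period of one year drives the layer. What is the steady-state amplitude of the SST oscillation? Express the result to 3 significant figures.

0.722 K

Areal heat capacity C = ρ c_p D = 1025 × 4200 × 34.77 = 1.50×10^8 J m⁻² K⁻¹.
Angular frequency ω = 2π / T = 2π / 3.15×10^7 s = 1.99×10^-7 s⁻¹.
√((Cω)² + λ²) = √((29.8)² + 9.009²) = 31.2 W/(m²·K).
Amplitude A = F₀ / √((Cω)²+λ²) = 22.48 / 31.2 = 0.722 K.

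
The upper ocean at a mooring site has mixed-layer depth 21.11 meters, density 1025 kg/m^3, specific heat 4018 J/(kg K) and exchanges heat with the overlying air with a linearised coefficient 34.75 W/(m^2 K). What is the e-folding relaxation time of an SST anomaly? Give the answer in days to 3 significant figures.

29.0 days

Areal heat capacity C = ρ c_p D = 1025 × 4018 × 21.11 = 8.69×10^7 J m⁻² K⁻¹.
Relaxation time τ = C / λ = 8.69×10^7 / 34.75 = 2.50×10^6 s.
In days: 2.50×10^6 s / (86400 s/day) = 29.0 days.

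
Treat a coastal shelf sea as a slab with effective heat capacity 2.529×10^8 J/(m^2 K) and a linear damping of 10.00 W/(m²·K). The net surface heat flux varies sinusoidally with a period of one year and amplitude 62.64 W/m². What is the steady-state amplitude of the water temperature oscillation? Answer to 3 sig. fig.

Areal heat capacity C = 2.529×10^8 J/(m^2 K) (given).
Angular frequency ω = 2π / T = 2π / 3.15×10^7 s = 1.99×10^-7 s⁻¹.
√((Cω)² + λ²) = √((50.4)² + 10.00²) = 51.4 W/(m²·K).
Amplitude A = F₀ / √((Cω)²+λ²) = 62.64 / 51.4 = 1.22 K.

1.22 K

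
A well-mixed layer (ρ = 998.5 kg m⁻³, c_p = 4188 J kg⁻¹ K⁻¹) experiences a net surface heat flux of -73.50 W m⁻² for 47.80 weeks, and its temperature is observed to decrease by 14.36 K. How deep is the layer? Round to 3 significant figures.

35.4 m

Heat input Q = F Δt = -73.50 × 2.89×10^7 s = -2.12×10^9 J/m².
Required areal heat capacity C = Q / ΔT = 1.48×10^8 J/(m²·K).
Depth D = C / (ρ c_p) = 1.48×10^8 / (998.5 × 4188) = 35.4 m.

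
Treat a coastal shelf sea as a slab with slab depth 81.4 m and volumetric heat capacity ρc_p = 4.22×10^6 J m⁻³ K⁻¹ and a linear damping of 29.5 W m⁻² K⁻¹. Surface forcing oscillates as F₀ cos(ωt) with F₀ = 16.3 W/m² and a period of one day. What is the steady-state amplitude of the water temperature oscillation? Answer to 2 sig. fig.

6.5×10^-4 K

Areal heat capacity C = ρc_p × D = 4.22×10^6 × 81.4 = 3.44×10^8 J m⁻² K⁻¹.
Angular frequency ω = 2π / T = 2π / 86400 s = 7.27×10^-5 s⁻¹.
√((Cω)² + λ²) = √((25000)² + 29.5²) = 25000 W/(m²·K).
Amplitude A = F₀ / √((Cω)²+λ²) = 16.3 / 25000 = 6.53×10^-4 K.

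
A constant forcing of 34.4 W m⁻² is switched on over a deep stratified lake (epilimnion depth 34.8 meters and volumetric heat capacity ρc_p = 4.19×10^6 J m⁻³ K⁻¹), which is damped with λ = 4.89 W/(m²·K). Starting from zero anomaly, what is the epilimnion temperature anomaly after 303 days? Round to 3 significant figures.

4.11 K

Areal heat capacity C = ρc_p × D = 4.19×10^6 × 34.8 = 1.46×10^8 J m⁻² K⁻¹.
τ = C / λ = 1.46×10^8 / 4.89 = 2.98×10^7 s.
Equilibrium anomaly ΔT_eq = F / λ = 34.4 / 4.89 = 7.03 K.
t = 303 days = 2.62×10^7 s, so t/τ = 0.878.
ΔT(t) = ΔT_eq (1 − e^(−t/τ)) = 7.03 × (1 − e^−0.878) = 4.11 K.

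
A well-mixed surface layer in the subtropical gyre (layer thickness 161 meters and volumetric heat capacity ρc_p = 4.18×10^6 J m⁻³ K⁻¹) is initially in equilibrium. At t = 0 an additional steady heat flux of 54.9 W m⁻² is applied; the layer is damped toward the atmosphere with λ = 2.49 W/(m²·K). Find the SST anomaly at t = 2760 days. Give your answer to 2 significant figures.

13 K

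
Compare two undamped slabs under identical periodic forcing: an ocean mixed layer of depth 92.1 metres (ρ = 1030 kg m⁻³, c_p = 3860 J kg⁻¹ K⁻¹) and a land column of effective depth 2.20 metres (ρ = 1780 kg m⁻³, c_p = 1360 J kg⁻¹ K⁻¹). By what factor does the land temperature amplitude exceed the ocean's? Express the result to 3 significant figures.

C_ocean = 1030 × 3860 × 92.1 = 3.66×10^8 J/(m²·K).
C_land = 1780 × 1360 × 2.20 = 5.33×10^6 J/(m²·K).
Undamped amplitude ∝ 1/C, so A_land/A_ocean = C_ocean/C_land = 68.8.

68.8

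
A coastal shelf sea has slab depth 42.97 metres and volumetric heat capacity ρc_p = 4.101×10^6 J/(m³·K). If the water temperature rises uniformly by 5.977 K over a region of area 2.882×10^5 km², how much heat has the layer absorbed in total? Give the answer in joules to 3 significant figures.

Areal heat capacity C = ρc_p × D = 4.101×10^6 × 42.97 = 1.76×10^8 J m⁻² K⁻¹.
Heat per unit area: q = C ΔT = 1.76×10^8 × 5.977 = 1.05×10^9 J/m².
Total heat: Q = q × A = 1.05×10^9 × (2.882×10^5 × 10⁶ m²) = 3.04×10^20 J.

3.04×10^20 J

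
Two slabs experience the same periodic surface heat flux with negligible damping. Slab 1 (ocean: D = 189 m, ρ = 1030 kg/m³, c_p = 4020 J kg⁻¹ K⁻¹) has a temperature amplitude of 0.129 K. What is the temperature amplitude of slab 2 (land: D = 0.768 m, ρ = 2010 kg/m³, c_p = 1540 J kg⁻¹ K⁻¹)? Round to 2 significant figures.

42 K

C_ocean = 7.83×10^8 J/(m²·K); C_land = 2.38×10^6 J/(m²·K).
A ∝ 1/C ⇒ A_land = A_ocean × C_ocean/C_land = 0.129 × 329 = 42.5 K.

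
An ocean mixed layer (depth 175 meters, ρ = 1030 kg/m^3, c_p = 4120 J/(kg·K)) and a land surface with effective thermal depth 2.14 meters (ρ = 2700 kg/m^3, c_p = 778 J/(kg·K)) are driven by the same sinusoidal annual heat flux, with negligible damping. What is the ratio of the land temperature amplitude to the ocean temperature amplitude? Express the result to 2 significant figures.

C_ocean = 1030 × 4120 × 175 = 7.43×10^8 J/(m²·K).
C_land = 2700 × 778 × 2.14 = 4.50×10^6 J/(m²·K).
Undamped amplitude ∝ 1/C, so A_land/A_ocean = C_ocean/C_land = 165.

170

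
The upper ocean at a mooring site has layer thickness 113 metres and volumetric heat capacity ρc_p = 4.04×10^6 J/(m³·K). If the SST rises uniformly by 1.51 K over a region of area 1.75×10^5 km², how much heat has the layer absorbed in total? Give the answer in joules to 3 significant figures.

Areal heat capacity C = ρc_p × D = 4.04×10^6 × 113 = 4.57×10^8 J m⁻² K⁻¹.
Heat per unit area: q = C ΔT = 4.57×10^8 × 1.51 = 6.89×10^8 J/m².
Total heat: Q = q × A = 6.89×10^8 × (1.75×10^5 × 10⁶ m²) = 1.21×10^20 J.

1.21×10^20 J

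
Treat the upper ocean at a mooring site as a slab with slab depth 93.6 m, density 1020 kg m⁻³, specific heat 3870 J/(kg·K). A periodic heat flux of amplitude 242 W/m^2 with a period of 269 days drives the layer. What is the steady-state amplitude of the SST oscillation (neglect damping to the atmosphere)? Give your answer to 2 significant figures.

Areal heat capacity C = ρ c_p D = 1020 × 3870 × 93.6 = 3.69×10^8 J/(m²·K).
Angular frequency ω = 2π / T = 2π / 2.32×10^7 s = 2.70×10^-7 s⁻¹.
Cω = 3.69×10^8 × 2.70×10^-7 = 99.9 W/(m²·K).
Amplitude A = F₀ / (Cω) = 242 / 99.9 = 2.42 K.

2.4 K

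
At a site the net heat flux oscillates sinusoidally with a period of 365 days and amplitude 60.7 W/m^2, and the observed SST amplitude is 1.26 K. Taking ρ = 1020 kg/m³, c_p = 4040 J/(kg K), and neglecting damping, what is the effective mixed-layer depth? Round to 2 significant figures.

ω = 2π / 3.15×10^7 s = 1.99×10^-7 s⁻¹.
Required C = F₀ / (A ω) = 60.7 / (1.26 × 1.99×10^-7) = 2.42×10^8 J/(m²·K).
D = C / (ρ c_p) = 2.42×10^8 / (1020 × 4040) = 58.7 m.

59 m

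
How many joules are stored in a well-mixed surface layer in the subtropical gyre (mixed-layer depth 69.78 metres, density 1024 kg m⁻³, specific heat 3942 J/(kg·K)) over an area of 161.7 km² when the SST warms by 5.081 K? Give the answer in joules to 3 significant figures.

2.31×10^17 J

Areal heat capacity C = ρ c_p D = 1024 × 3942 × 69.78 = 2.82×10^8 J/(m²·K).
Heat per unit area: q = C ΔT = 2.82×10^8 × 5.081 = 1.43×10^9 J/m².
Total heat: Q = q × A = 1.43×10^9 × (161.7 × 10⁶ m²) = 2.31×10^17 J.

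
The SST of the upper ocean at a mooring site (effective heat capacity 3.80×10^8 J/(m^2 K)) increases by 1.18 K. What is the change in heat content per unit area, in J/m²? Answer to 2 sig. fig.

4.5×10^8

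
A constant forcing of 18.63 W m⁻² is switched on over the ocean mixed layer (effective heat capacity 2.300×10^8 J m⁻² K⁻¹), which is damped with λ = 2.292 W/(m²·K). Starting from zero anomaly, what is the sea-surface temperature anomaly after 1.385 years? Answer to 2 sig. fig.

Areal heat capacity C = 2.300×10^8 J m⁻² K⁻¹ (given).
τ = C / λ = 2.30×10^8 / 2.292 = 1.00×10^8 s.
Equilibrium anomaly ΔT_eq = F / λ = 18.63 / 2.292 = 8.13 K.
t = 1.385 years = 4.37×10^7 s, so t/τ = 0.436.
ΔT(t) = ΔT_eq (1 − e^(−t/τ)) = 8.13 × (1 − e^−0.436) = 2.87 K.

2.9 K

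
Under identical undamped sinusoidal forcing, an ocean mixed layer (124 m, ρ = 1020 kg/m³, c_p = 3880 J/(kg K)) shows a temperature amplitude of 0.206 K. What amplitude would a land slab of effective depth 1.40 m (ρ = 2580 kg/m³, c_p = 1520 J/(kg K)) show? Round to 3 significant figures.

18.4 K

C_ocean = 4.91×10^8 J/(m²·K); C_land = 5.49×10^6 J/(m²·K).
A ∝ 1/C ⇒ A_land = A_ocean × C_ocean/C_land = 0.206 × 89.4 = 18.4 K.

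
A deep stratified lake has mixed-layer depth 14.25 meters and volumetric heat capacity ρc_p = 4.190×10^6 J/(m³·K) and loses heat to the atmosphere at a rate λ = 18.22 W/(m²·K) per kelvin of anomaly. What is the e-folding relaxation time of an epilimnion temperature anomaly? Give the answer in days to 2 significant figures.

38 days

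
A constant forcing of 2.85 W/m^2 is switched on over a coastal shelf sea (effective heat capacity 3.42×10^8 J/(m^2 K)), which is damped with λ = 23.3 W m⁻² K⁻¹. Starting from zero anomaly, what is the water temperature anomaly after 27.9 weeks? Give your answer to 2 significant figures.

0.084 K

Areal heat capacity C = 3.42×10^8 J/(m^2 K) (given).
τ = C / λ = 3.42×10^8 / 23.3 = 1.47×10^7 s.
Equilibrium anomaly ΔT_eq = F / λ = 2.85 / 23.3 = 0.122 K.
t = 27.9 weeks = 1.69×10^7 s, so t/τ = 1.15.
ΔT(t) = ΔT_eq (1 − e^(−t/τ)) = 0.122 × (1 − e^−1.15) = 0.0836 K.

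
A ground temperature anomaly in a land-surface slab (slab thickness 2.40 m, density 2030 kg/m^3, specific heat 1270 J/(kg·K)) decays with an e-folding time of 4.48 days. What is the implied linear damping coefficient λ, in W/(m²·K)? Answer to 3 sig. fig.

Areal heat capacity C = ρ c_p D = 2030 × 1270 × 2.40 = 6.19×10^6 J/(m^2 K).
τ = 4.48 days = 3.87×10^5 s.
λ = C / τ = 6.19×10^6 / 3.87×10^5 = 16.0 W/(m²·K).

16.0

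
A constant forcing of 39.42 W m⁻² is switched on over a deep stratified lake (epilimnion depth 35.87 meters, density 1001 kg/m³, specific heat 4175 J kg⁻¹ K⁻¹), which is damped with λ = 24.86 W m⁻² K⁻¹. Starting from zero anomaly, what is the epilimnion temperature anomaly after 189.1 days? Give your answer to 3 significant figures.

Areal heat capacity C = ρ c_p D = 1001 × 4175 × 35.87 = 1.50×10^8 J/(m²·K).
τ = C / λ = 1.50×10^8 / 24.86 = 6.03×10^6 s.
Equilibrium anomaly ΔT_eq = F / λ = 39.42 / 24.86 = 1.59 K.
t = 189.1 days = 1.63×10^7 s, so t/τ = 2.71.
ΔT(t) = ΔT_eq (1 − e^(−t/τ)) = 1.59 × (1 − e^−2.71) = 1.48 K.

1.48 K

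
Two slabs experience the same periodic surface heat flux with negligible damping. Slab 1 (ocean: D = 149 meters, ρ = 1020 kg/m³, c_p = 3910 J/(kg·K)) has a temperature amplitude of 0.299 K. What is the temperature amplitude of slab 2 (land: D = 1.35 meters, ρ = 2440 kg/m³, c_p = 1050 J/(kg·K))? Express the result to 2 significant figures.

51 K

C_ocean = 5.94×10^8 J/(m²·K); C_land = 3.46×10^6 J/(m²·K).
A ∝ 1/C ⇒ A_land = A_ocean × C_ocean/C_land = 0.299 × 172 = 51.4 K.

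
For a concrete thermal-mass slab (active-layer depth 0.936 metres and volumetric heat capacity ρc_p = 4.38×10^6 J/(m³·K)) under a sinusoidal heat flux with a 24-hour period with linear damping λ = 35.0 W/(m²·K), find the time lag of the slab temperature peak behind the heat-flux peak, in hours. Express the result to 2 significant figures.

5.6 hours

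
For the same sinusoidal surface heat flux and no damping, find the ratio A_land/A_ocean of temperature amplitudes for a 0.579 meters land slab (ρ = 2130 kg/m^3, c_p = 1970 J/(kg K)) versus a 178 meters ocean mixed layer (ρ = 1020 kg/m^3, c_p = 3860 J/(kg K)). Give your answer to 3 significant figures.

C_ocean = 1020 × 3860 × 178 = 7.01×10^8 J/(m²·K).
C_land = 2130 × 1970 × 0.579 = 2.43×10^6 J/(m²·K).
Undamped amplitude ∝ 1/C, so A_land/A_ocean = C_ocean/C_land = 288.

288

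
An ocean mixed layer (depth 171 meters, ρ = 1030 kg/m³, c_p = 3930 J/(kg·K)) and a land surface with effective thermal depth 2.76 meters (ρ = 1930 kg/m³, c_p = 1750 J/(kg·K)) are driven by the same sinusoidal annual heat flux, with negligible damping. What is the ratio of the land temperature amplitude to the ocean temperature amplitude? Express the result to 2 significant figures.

C_ocean = 1030 × 3930 × 171 = 6.92×10^8 J/(m²·K).
C_land = 1930 × 1750 × 2.76 = 9.32×10^6 J/(m²·K).
Undamped amplitude ∝ 1/C, so A_land/A_ocean = C_ocean/C_land = 74.3.

74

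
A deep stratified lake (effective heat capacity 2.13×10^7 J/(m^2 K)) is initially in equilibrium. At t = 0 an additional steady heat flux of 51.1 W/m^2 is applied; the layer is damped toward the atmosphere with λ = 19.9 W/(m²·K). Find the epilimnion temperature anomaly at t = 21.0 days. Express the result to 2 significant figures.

2.1 K

Areal heat capacity C = 2.13×10^7 J/(m^2 K) (given).
τ = C / λ = 2.13×10^7 / 19.9 = 1.07×10^6 s.
Equilibrium anomaly ΔT_eq = F / λ = 51.1 / 19.9 = 2.57 K.
t = 21.0 days = 1.81×10^6 s, so t/τ = 1.70.
ΔT(t) = ΔT_eq (1 − e^(−t/τ)) = 2.57 × (1 − e^−1.70) = 2.10 K.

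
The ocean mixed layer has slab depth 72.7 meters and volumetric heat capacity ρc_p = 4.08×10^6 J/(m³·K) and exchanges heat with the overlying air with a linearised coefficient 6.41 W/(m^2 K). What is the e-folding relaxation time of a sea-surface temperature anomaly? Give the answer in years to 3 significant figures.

1.47 years

Areal heat capacity C = ρc_p × D = 4.08×10^6 × 72.7 = 2.97×10^8 J/(m²·K).
Relaxation time τ = C / λ = 2.97×10^8 / 6.41 = 4.63×10^7 s.
In years: 4.63×10^7 s / (3.156×10^7 s/year) = 1.47 years.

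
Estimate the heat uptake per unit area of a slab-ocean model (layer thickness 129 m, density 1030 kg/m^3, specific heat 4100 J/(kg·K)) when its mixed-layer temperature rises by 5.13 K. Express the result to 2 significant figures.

Areal heat capacity C = ρ c_p D = 1030 × 4100 × 129 = 5.45×10^8 J/(m^2 K).
ΔQ = C ΔT = 5.45×10^8 × 5.13 = 2.79×10^9 J/m².

2.8×10^9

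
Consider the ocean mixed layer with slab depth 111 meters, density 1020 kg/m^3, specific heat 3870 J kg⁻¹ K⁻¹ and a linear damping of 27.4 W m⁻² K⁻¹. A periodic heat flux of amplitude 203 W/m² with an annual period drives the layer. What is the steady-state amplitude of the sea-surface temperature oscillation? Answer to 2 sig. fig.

2.2 K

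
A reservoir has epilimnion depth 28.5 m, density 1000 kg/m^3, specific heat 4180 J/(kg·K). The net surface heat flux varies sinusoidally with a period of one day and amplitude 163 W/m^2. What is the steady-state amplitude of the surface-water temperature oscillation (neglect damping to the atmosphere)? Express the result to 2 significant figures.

0.019 K

Areal heat capacity C = ρ c_p D = 1000 × 4180 × 28.5 = 1.19×10^8 J/(m²·K).
Angular frequency ω = 2π / T = 2π / 86400 s = 7.27×10^-5 s⁻¹.
Cω = 1.19×10^8 × 7.27×10^-5 = 8660 W/(m²·K).
Amplitude A = F₀ / (Cω) = 163 / 8660 = 0.0188 K.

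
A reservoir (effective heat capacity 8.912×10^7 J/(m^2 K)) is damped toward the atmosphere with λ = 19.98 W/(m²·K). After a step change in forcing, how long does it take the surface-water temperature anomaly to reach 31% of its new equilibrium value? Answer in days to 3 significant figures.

19.2 days

Areal heat capacity C = 8.912×10^7 J/(m^2 K) (given).
τ = C / λ = 8.91×10^7 / 19.98 = 4.46×10^6 s.
Fraction reached: 1 − e^(−t/τ) = 0.31 ⇒ t = −τ ln(1 − 0.31) = τ × 0.371.
t = 1.66×10^6 s = 19.2 days.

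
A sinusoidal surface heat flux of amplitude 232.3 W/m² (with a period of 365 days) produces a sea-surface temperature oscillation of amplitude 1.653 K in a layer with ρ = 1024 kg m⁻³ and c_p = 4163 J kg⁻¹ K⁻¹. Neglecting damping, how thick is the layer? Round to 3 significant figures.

ω = 2π / 3.15×10^7 s = 1.99×10^-7 s⁻¹.
Required C = F₀ / (A ω) = 232.3 / (1.653 × 1.99×10^-7) = 7.05×10^8 J/(m²·K).
D = C / (ρ c_p) = 7.05×10^8 / (1024 × 4163) = 165 m.

165 m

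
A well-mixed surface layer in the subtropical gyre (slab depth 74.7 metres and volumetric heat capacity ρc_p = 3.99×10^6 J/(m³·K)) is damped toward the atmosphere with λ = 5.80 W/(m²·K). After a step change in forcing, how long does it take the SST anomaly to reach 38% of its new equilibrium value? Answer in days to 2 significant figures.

Areal heat capacity C = ρc_p × D = 3.99×10^6 × 74.7 = 2.98×10^8 J m⁻² K⁻¹.
τ = C / λ = 2.98×10^8 / 5.80 = 5.14×10^7 s.
Fraction reached: 1 − e^(−t/τ) = 0.38 ⇒ t = −τ ln(1 − 0.38) = τ × 0.478.
t = 2.46×10^7 s = 284 days.

280 days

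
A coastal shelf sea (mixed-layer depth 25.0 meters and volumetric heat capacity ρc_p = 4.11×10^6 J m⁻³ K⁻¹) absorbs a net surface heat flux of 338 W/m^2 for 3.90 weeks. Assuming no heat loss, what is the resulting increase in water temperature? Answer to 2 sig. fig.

7.8 K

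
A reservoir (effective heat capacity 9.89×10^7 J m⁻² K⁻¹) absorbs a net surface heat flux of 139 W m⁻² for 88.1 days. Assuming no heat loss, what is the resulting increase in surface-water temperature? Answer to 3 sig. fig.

10.7 K

Areal heat capacity C = 9.89×10^7 J m⁻² K⁻¹ (given).
Net heat input Q = F Δt = 139 × (88.1 days × 86400 s/day) = 1.06×10^9 J/m².
ΔT = Q / C = 1.06×10^9 / 9.89×10^7 = 10.7 K.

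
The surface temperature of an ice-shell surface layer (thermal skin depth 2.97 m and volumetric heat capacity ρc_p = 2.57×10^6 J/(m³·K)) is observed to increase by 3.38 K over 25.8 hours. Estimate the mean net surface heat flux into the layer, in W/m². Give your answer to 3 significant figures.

Areal heat capacity C = ρc_p × D = 2.57×10^6 × 2.97 = 7.63×10^6 J/(m²·K).
Required heat per unit area: Q = C ΔT = 7.63×10^6 × 3.38 = 2.58×10^7 J/m².
Flux F = Q / Δt = 2.58×10^7 / 92900 s = 278 W/m².

278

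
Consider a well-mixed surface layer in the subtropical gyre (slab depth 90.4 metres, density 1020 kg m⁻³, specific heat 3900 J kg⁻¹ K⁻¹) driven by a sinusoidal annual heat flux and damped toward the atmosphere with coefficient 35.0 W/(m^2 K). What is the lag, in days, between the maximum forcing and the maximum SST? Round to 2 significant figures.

Areal heat capacity C = ρ c_p D = 1020 × 3900 × 90.4 = 3.60×10^8 J/(m²·K).
ω = 2π / 3.15×10^7 s = 1.99×10^-7 s⁻¹.
Phase lag φ = arctan(Cω/λ) = arctan(71.6/35.0) = 1.12 rad.
Time lag = φ / ω = 1.12 / 1.99×10^-7 = 5.60×10^6 s = 64.9 days.

65 days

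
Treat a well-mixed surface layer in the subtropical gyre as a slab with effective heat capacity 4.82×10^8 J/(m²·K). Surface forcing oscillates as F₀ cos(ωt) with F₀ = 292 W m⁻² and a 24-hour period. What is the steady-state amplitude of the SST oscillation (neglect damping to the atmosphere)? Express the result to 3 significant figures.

Areal heat capacity C = 4.82×10^8 J/(m²·K) (given).
Angular frequency ω = 2π / T = 2π / 86400 s = 7.27×10^-5 s⁻¹.
Cω = 4.82×10^8 × 7.27×10^-5 = 35100 W/(m²·K).
Amplitude A = F₀ / (Cω) = 292 / 35100 = 0.00833 K.

0.00833 K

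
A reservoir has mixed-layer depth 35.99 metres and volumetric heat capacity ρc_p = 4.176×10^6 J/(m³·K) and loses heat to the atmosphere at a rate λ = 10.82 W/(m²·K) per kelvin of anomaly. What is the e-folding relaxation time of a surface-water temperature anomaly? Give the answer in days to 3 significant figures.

161 days

Areal heat capacity C = ρc_p × D = 4.176×10^6 × 35.99 = 1.50×10^8 J m⁻² K⁻¹.
Relaxation time τ = C / λ = 1.50×10^8 / 10.82 = 1.39×10^7 s.
In days: 1.39×10^7 s / (86400 s/day) = 161 days.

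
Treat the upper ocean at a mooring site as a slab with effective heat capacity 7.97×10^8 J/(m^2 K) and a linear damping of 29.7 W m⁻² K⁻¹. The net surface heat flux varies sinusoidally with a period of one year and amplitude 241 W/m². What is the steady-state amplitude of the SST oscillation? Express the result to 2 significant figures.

1.5 K

Areal heat capacity C = 7.97×10^8 J/(m^2 K) (given).
Angular frequency ω = 2π / T = 2π / 3.15×10^7 s = 1.99×10^-7 s⁻¹.
√((Cω)² + λ²) = √((159)² + 29.7²) = 162 W/(m²·K).
Amplitude A = F₀ / √((Cω)²+λ²) = 241 / 162 = 1.49 K.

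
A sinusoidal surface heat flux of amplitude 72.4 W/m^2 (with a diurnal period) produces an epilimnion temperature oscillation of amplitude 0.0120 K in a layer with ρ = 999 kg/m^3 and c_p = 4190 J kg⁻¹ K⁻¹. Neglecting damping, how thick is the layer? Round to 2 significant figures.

20 m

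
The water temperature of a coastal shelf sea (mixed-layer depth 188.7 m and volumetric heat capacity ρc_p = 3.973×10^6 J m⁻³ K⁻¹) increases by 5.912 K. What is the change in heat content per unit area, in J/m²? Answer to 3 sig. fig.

4.43×10^9

Areal heat capacity C = ρc_p × D = 3.973×10^6 × 188.7 = 7.50×10^8 J m⁻² K⁻¹.
ΔQ = C ΔT = 7.50×10^8 × 5.912 = 4.43×10^9 J/m².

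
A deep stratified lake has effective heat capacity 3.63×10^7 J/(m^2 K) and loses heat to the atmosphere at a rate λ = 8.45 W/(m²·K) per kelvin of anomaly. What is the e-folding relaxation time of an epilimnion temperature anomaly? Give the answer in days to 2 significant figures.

Areal heat capacity C = 3.63×10^7 J/(m^2 K) (given).
Relaxation time τ = C / λ = 3.63×10^7 / 8.45 = 4.30×10^6 s.
In days: 4.30×10^6 s / (86400 s/day) = 49.7 days.

50 days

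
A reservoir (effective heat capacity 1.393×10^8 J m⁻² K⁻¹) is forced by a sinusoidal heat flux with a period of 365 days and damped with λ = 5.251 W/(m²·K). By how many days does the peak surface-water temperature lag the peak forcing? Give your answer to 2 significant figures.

Areal heat capacity C = 1.393×10^8 J m⁻² K⁻¹ (given).
ω = 2π / 3.15×10^7 s = 1.99×10^-7 s⁻¹.
Phase lag φ = arctan(Cω/λ) = arctan(27.8/5.251) = 1.38 rad.
Time lag = φ / ω = 1.38 / 1.99×10^-7 = 6.95×10^6 s = 80.4 days.

80 days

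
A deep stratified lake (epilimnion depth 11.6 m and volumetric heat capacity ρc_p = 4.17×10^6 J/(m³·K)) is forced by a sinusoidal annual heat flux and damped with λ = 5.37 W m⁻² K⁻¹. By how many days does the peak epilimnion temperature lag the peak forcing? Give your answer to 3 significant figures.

61.7 days

Areal heat capacity C = ρc_p × D = 4.17×10^6 × 11.6 = 4.84×10^7 J/(m^2 K).
ω = 2π / 3.15×10^7 s = 1.99×10^-7 s⁻¹.
Phase lag φ = arctan(Cω/λ) = arctan(9.64/5.37) = 1.06 rad.
Time lag = φ / ω = 1.06 / 1.99×10^-7 = 5.33×10^6 s = 61.7 days.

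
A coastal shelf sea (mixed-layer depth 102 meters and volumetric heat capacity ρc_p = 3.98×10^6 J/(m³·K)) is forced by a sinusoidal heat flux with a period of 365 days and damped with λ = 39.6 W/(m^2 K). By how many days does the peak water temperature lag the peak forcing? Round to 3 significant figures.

64.8 days

Areal heat capacity C = ρc_p × D = 3.98×10^6 × 102 = 4.06×10^8 J/(m²·K).
ω = 2π / 3.15×10^7 s = 1.99×10^-7 s⁻¹.
Phase lag φ = arctan(Cω/λ) = arctan(80.9/39.6) = 1.12 rad.
Time lag = φ / ω = 1.12 / 1.99×10^-7 = 5.60×10^6 s = 64.8 days.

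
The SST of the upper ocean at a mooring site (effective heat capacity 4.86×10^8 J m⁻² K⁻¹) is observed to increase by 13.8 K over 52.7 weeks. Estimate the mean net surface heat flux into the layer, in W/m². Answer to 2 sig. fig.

210

Areal heat capacity C = 4.86×10^8 J m⁻² K⁻¹ (given).
Required heat per unit area: Q = C ΔT = 4.86×10^8 × 13.8 = 6.71×10^9 J/m².
Flux F = Q / Δt = 6.71×10^9 / 3.19×10^7 s = 210 W/m².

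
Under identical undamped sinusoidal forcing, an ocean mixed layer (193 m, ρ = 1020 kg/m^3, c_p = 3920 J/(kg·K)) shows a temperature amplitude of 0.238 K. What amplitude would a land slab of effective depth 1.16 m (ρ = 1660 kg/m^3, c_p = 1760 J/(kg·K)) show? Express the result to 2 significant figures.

C_ocean = 7.72×10^8 J/(m²·K); C_land = 3.39×10^6 J/(m²·K).
A ∝ 1/C ⇒ A_land = A_ocean × C_ocean/C_land = 0.238 × 228 = 54.2 K.

54 K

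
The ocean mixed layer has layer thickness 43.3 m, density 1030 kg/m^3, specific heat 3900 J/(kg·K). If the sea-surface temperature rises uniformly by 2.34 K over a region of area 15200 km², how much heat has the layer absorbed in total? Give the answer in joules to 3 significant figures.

6.19×10^18 J

Areal heat capacity C = ρ c_p D = 1030 × 3900 × 43.3 = 1.74×10^8 J/(m²·K).
Heat per unit area: q = C ΔT = 1.74×10^8 × 2.34 = 4.07×10^8 J/m².
Total heat: Q = q × A = 4.07×10^8 × (15200 × 10⁶ m²) = 6.19×10^18 J.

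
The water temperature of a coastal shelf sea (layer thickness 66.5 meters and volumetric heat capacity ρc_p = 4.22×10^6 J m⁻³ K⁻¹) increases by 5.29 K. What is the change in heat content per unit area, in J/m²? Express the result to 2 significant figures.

1.5×10^9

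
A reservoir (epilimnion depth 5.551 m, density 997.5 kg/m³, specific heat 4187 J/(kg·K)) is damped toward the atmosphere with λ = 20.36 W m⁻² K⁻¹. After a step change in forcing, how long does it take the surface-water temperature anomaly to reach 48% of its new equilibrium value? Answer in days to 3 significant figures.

Areal heat capacity C = ρ c_p D = 997.5 × 4187 × 5.551 = 2.32×10^7 J m⁻² K⁻¹.
τ = C / λ = 2.32×10^7 / 20.36 = 1.14×10^6 s.
Fraction reached: 1 − e^(−t/τ) = 0.48 ⇒ t = −τ ln(1 − 0.48) = τ × 0.654.
t = 7.45×10^5 s = 8.62 days.

8.62 days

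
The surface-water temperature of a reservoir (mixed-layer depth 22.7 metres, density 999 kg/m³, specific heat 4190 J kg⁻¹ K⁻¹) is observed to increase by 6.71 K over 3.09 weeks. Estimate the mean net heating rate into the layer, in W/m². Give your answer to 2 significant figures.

340

Areal heat capacity C = ρ c_p D = 999 × 4190 × 22.7 = 9.50×10^7 J m⁻² K⁻¹.
Required heat per unit area: Q = C ΔT = 9.50×10^7 × 6.71 = 6.38×10^8 J/m².
Flux F = Q / Δt = 6.38×10^8 / 1.87×10^6 s = 341 W/m².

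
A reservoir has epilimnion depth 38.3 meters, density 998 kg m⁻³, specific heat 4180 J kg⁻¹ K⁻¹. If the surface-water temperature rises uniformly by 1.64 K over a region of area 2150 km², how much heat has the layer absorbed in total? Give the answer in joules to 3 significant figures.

Areal heat capacity C = ρ c_p D = 998 × 4180 × 38.3 = 1.60×10^8 J/(m^2 K).
Heat per unit area: q = C ΔT = 1.60×10^8 × 1.64 = 2.62×10^8 J/m².
Total heat: Q = q × A = 2.62×10^8 × (2150 × 10⁶ m²) = 5.63×10^17 J.

5.63×10^17 J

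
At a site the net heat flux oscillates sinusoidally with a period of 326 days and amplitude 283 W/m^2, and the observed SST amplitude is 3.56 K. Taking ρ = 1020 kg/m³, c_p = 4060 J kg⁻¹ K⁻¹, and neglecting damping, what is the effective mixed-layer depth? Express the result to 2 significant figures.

86 m

ω = 2π / 2.82×10^7 s = 2.23×10^-7 s⁻¹.
Required C = F₀ / (A ω) = 283 / (3.56 × 2.23×10^-7) = 3.56×10^8 J/(m²·K).
D = C / (ρ c_p) = 3.56×10^8 / (1020 × 4060) = 86.1 m.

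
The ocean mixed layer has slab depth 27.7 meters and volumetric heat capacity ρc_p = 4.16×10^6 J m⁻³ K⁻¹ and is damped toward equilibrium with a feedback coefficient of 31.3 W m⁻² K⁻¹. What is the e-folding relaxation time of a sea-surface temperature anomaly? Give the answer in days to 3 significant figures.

42.6 days

Areal heat capacity C = ρc_p × D = 4.16×10^6 × 27.7 = 1.15×10^8 J/(m^2 K).
Relaxation time τ = C / λ = 1.15×10^8 / 31.3 = 3.68×10^6 s.
In days: 3.68×10^6 s / (86400 s/day) = 42.6 days.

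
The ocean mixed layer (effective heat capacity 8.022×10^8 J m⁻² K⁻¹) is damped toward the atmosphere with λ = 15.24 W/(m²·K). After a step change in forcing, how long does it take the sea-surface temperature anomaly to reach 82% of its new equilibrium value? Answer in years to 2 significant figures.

Areal heat capacity C = 8.022×10^8 J m⁻² K⁻¹ (given).
τ = C / λ = 8.02×10^8 / 15.24 = 5.26×10^7 s.
Fraction reached: 1 − e^(−t/τ) = 0.82 ⇒ t = −τ ln(1 − 0.82) = τ × 1.71.
t = 9.03×10^7 s = 2.86 years.

2.9 years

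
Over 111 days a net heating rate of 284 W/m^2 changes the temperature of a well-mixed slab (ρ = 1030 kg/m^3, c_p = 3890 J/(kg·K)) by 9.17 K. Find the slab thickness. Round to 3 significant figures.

74.1 m

Heat input Q = F Δt = 284 × 9.59×10^6 s = 2.72×10^9 J/m².
Required areal heat capacity C = Q / ΔT = 2.97×10^8 J/(m²·K).
Depth D = C / (ρ c_p) = 2.97×10^8 / (1030 × 3890) = 74.1 m.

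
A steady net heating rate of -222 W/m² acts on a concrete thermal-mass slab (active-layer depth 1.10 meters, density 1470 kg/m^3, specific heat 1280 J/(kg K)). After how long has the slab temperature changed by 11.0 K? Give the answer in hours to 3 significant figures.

Areal heat capacity C = ρ c_p D = 1470 × 1280 × 1.10 = 2.07×10^6 J m⁻² K⁻¹.
Time required: Δt = C ΔT / F = 2.07×10^6 × -11.0 / -222 = 1.03×10^5 s.
In hours: 1.03×10^5 s / (3600 s/hour) = 28.5 hours.

28.5 hours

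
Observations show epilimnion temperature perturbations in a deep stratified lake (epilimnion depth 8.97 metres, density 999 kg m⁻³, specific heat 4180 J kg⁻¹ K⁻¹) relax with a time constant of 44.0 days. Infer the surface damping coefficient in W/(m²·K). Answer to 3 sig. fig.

9.85

Areal heat capacity C = ρ c_p D = 999 × 4180 × 8.97 = 3.75×10^7 J/(m^2 K).
τ = 44.0 days = 3.80×10^6 s.
λ = C / τ = 3.75×10^7 / 3.80×10^6 = 9.85 W/(m²·K).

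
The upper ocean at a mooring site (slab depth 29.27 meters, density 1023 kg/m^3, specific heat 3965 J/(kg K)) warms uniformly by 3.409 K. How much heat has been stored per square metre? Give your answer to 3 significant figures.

4.05×10^8

Areal heat capacity C = ρ c_p D = 1023 × 3965 × 29.27 = 1.19×10^8 J/(m^2 K).
ΔQ = C ΔT = 1.19×10^8 × 3.409 = 4.05×10^8 J/m².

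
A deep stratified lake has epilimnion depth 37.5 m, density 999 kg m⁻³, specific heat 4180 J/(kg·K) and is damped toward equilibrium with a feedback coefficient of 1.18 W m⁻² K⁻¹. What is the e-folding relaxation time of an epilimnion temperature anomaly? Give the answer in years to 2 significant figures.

Areal heat capacity C = ρ c_p D = 999 × 4180 × 37.5 = 1.57×10^8 J/(m^2 K).
Relaxation time τ = C / λ = 1.57×10^8 / 1.18 = 1.33×10^8 s.
In years: 1.33×10^8 s / (3.156×10^7 s/year) = 4.21 years.

4.2 years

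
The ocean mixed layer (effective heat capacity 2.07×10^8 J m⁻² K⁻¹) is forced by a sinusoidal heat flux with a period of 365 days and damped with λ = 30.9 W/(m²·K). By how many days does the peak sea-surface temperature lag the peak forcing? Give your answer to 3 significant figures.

53.9 days

Areal heat capacity C = 2.07×10^8 J m⁻² K⁻¹ (given).
ω = 2π / 3.15×10^7 s = 1.99×10^-7 s⁻¹.
Phase lag φ = arctan(Cω/λ) = arctan(41.2/30.9) = 0.928 rad.
Time lag = φ / ω = 0.928 / 1.99×10^-7 = 4.66×10^6 s = 53.9 days.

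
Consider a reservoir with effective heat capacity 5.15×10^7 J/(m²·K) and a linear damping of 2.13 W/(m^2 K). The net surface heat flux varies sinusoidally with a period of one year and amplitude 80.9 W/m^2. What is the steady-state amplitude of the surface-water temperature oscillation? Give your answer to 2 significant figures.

7.7 K

Areal heat capacity C = 5.15×10^7 J/(m²·K) (given).
Angular frequency ω = 2π / T = 2π / 3.15×10^7 s = 1.99×10^-7 s⁻¹.
√((Cω)² + λ²) = √((10.3)² + 2.13²) = 10.5 W/(m²·K).
Amplitude A = F₀ / √((Cω)²+λ²) = 80.9 / 10.5 = 7.72 K.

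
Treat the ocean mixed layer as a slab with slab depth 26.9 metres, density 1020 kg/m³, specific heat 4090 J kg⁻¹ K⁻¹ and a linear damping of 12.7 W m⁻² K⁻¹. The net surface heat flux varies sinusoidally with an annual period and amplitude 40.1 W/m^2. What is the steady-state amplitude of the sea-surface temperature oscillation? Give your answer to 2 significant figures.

Areal heat capacity C = ρ c_p D = 1020 × 4090 × 26.9 = 1.12×10^8 J/(m^2 K).
Angular frequency ω = 2π / T = 2π / 3.15×10^7 s = 1.99×10^-7 s⁻¹.
√((Cω)² + λ²) = √((22.4)² + 12.7²) = 25.7 W/(m²·K).
Amplitude A = F₀ / √((Cω)²+λ²) = 40.1 / 25.7 = 1.56 K.

1.6 K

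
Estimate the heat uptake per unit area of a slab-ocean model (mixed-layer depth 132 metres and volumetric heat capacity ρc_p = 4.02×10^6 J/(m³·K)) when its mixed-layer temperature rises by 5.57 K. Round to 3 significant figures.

Areal heat capacity C = ρc_p × D = 4.02×10^6 × 132 = 5.31×10^8 J m⁻² K⁻¹.
ΔQ = C ΔT = 5.31×10^8 × 5.57 = 2.96×10^9 J/m².

2.96×10^9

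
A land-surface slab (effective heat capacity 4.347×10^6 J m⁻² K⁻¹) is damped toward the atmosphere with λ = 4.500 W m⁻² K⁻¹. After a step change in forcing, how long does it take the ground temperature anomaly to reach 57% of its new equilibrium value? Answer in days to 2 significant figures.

9.4 days

Areal heat capacity C = 4.347×10^6 J m⁻² K⁻¹ (given).
τ = C / λ = 4.35×10^6 / 4.500 = 9.66×10^5 s.
Fraction reached: 1 − e^(−t/τ) = 0.57 ⇒ t = −τ ln(1 − 0.57) = τ × 0.844.
t = 8.15×10^5 s = 9.44 days.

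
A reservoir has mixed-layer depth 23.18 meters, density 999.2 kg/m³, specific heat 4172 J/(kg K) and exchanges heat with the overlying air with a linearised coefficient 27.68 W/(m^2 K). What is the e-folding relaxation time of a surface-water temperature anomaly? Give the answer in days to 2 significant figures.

Areal heat capacity C = ρ c_p D = 999.2 × 4172 × 23.18 = 9.66×10^7 J/(m^2 K).
Relaxation time τ = C / λ = 9.66×10^7 / 27.68 = 3.49×10^6 s.
In days: 3.49×10^6 s / (86400 s/day) = 40.4 days.

40 days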